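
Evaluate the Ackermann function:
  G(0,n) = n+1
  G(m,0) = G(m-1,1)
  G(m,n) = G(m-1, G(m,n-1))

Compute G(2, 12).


G(2, 12) = G(1, G(2, 11))
  G(2, 11) = G(1, G(2, 10))
    G(2, 10) = G(1, G(2, 9))
      G(2, 9) = G(1, G(2, 8))
        G(2, 8) = G(1, G(2, 7))
          G(2, 7) = G(1, G(2, 6))
          G(2, 6) = G(1, G(2, 5))
          G(2, 5) = G(1, G(2, 4))
          G(2, 4) = G(1, G(2, 3))
          G(2, 3) = G(1, G(2, 2))
          G(2, 2) = G(1, G(2, 1))
          G(2, 1) = G(1, G(2, 0))
          G(2, 0) = G(1, 1)
          G(1, 1) = G(0, G(1, 0))
          G(1, 0) = G(0, 1)
          G(0, 1) = 2
            = G(0, 2)
          G(0, 2) = 3
            = G(1, 3)
          G(1, 3) = G(0, G(1, 2))
          G(1, 2) = G(0, G(1, 1))
          G(1, 1) = G(0, G(1, 0))
          G(1, 0) = G(0, 1)
          G(0, 1) = 2
            = G(0, 2)
... (trace truncated)
Result: G(2, 12) = 27

27


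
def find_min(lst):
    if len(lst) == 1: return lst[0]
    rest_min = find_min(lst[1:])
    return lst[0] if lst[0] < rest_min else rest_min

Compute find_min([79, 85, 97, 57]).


find_min([79, 85, 97, 57]): compare 79 with find_min([85, 97, 57])
find_min([85, 97, 57]): compare 85 with find_min([97, 57])
find_min([97, 57]): compare 97 with find_min([57])
find_min([57]) = 57  (base case)
Compare 97 with 57 -> 57
Compare 85 with 57 -> 57
Compare 79 with 57 -> 57

57


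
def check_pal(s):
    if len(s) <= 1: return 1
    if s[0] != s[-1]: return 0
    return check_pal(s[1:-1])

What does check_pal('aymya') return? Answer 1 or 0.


check_pal('aymya'): s[0]='a' == s[-1]='a' -> check check_pal('ymy')
check_pal('ymy'): s[0]='y' == s[-1]='y' -> check check_pal('m')
check_pal('m'): len <= 1 -> return 1  (base case)
Result: 1 (palindrome)

1


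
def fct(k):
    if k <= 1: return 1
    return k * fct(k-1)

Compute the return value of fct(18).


fct(18)
= 18 * fct(17)
= 18 * 17 * fct(16)
= 18 * 17 * 16 * fct(15)
= 18 * 17 * 16 * 15 * fct(14)
= 18 * 17 * 16 * 15 * 14 * fct(13)
= 18 * 17 * 16 * 15 * 14 * 13 * fct(12)
= 18 * 17 * 16 * 15 * 14 * 13 * 12 * fct(11)
= 18 * 17 * 16 * 15 * 14 * 13 * 12 * 11 * fct(10)
= 18 * 17 * 16 * 15 * 14 * 13 * 12 * 11 * 10 * fct(9)
= 18 * 17 * 16 * 15 * 14 * 13 * 12 * 11 * 10 * 9 * fct(8)
= 18 * 17 * 16 * 15 * 14 * 13 * 12 * 11 * 10 * 9 * 8 * fct(7)
= 18 * 17 * 16 * 15 * 14 * 13 * 12 * 11 * 10 * 9 * 8 * 7 * fct(6)
= 18 * 17 * 16 * 15 * 14 * 13 * 12 * 11 * 10 * 9 * 8 * 7 * 6 * fct(5)
= 18 * 17 * 16 * 15 * 14 * 13 * 12 * 11 * 10 * 9 * 8 * 7 * 6 * 5 * fct(4)
= 18 * 17 * 16 * 15 * 14 * 13 * 12 * 11 * 10 * 9 * 8 * 7 * 6 * 5 * 4 * fct(3)
= 18 * 17 * 16 * 15 * 14 * 13 * 12 * 11 * 10 * 9 * 8 * 7 * 6 * 5 * 4 * 3 * fct(2)
= 18 * 17 * 16 * 15 * 14 * 13 * 12 * 11 * 10 * 9 * 8 * 7 * 6 * 5 * 4 * 3 * 2 * fct(1)
= 18 * 17 * 16 * 15 * 14 * 13 * 12 * 11 * 10 * 9 * 8 * 7 * 6 * 5 * 4 * 3 * 2 * 1
= 6402373705728000

6402373705728000


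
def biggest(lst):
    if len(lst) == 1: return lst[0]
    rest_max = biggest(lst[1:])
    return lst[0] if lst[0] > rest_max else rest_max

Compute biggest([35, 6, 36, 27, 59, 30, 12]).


biggest([35, 6, 36, 27, 59, 30, 12]): compare 35 with biggest([6, 36, 27, 59, 30, 12])
biggest([6, 36, 27, 59, 30, 12]): compare 6 with biggest([36, 27, 59, 30, 12])
biggest([36, 27, 59, 30, 12]): compare 36 with biggest([27, 59, 30, 12])
biggest([27, 59, 30, 12]): compare 27 with biggest([59, 30, 12])
biggest([59, 30, 12]): compare 59 with biggest([30, 12])
biggest([30, 12]): compare 30 with biggest([12])
biggest([12]) = 12  (base case)
Compare 30 with 12 -> 30
Compare 59 with 30 -> 59
Compare 27 with 59 -> 59
Compare 36 with 59 -> 59
Compare 6 with 59 -> 59
Compare 35 with 59 -> 59

59


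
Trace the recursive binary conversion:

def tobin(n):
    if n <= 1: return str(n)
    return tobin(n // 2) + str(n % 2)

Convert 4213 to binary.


tobin(4213) = tobin(2106) + '1'
tobin(2106) = tobin(1053) + '0'
tobin(1053) = tobin(526) + '1'
tobin(526) = tobin(263) + '0'
tobin(263) = tobin(131) + '1'
tobin(131) = tobin(65) + '1'
tobin(65) = tobin(32) + '1'
tobin(32) = tobin(16) + '0'
tobin(16) = tobin(8) + '0'
tobin(8) = tobin(4) + '0'
tobin(4) = tobin(2) + '0'
tobin(2) = tobin(1) + '0'
tobin(1) = '1'  (base case)
Concatenating: '1' + '0' + '0' + '0' + '0' + '0' + '1' + '1' + '1' + '0' + '1' + '0' + '1' = '1000001110101'

1000001110101


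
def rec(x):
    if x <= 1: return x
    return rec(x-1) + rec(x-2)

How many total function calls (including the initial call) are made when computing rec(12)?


Let C(n) = total calls for rec(n)
C(0) = 1, C(1) = 1
C(2) = 1 + C(1) + C(0) = 1 + 1 + 1 = 3
C(3) = 1 + C(2) + C(1) = 1 + 3 + 1 = 5
C(4) = 1 + C(3) + C(2) = 1 + 5 + 3 = 9
C(5) = 1 + C(4) + C(3) = 1 + 9 + 5 = 15
C(6) = 1 + C(5) + C(4) = 1 + 15 + 9 = 25
C(7) = 1 + C(6) + C(5) = 1 + 25 + 15 = 41
C(8) = 1 + C(7) + C(6) = 1 + 41 + 25 = 67
C(9) = 1 + C(8) + C(7) = 1 + 67 + 41 = 109
C(10) = 1 + C(9) + C(8) = 1 + 109 + 67 = 177
C(11) = 1 + C(10) + C(9) = 1 + 177 + 109 = 287
C(12) = 1 + C(11) + C(10) = 1 + 287 + 177 = 465

465


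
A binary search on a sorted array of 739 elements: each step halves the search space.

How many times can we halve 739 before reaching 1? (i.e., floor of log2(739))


739 / 2 = 369
369 / 2 = 184
184 / 2 = 92
92 / 2 = 46
46 / 2 = 23
23 / 2 = 11
11 / 2 = 5
5 / 2 = 2
2 / 2 = 1
Reached 1 after 9 halvings

9


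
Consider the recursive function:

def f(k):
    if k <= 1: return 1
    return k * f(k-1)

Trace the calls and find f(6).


f(6)
= 6 * f(5)
= 6 * 5 * f(4)
= 6 * 5 * 4 * f(3)
= 6 * 5 * 4 * 3 * f(2)
= 6 * 5 * 4 * 3 * 2 * f(1)
= 6 * 5 * 4 * 3 * 2 * 1
= 720

720


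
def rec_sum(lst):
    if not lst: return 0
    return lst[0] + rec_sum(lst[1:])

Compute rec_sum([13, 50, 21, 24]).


rec_sum([13, 50, 21, 24]) = 13 + rec_sum([50, 21, 24])
rec_sum([50, 21, 24]) = 50 + rec_sum([21, 24])
rec_sum([21, 24]) = 21 + rec_sum([24])
rec_sum([24]) = 24 + rec_sum([])
rec_sum([]) = 0  (base case)
Total: 13 + 50 + 21 + 24 + 0 = 108

108


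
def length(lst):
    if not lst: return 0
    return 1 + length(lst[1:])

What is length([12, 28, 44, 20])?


length([12, 28, 44, 20]) = 1 + length([28, 44, 20])
length([28, 44, 20]) = 1 + length([44, 20])
length([44, 20]) = 1 + length([20])
length([20]) = 1 + length([])
length([]) = 0  (base case)
Unwinding: 1 + 1 + 1 + 1 + 0 = 4

4


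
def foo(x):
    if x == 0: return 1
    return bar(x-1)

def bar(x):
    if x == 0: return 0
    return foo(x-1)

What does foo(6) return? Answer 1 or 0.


foo(6) = bar(5)
bar(5) = foo(4)
foo(4) = bar(3)
bar(3) = foo(2)
foo(2) = bar(1)
bar(1) = foo(0)
foo(0) = 1  (base case)
Result: 1

1


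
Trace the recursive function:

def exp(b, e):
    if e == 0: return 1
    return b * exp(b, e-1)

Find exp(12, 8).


exp(12, 8)
= 12 * exp(12, 7)
= 12 * 12 * exp(12, 6)
= 12 * 12 * 12 * exp(12, 5)
= 12 * 12 * 12 * 12 * exp(12, 4)
= 12 * 12 * 12 * 12 * 12 * exp(12, 3)
= 12 * 12 * 12 * 12 * 12 * 12 * exp(12, 2)
= 12 * 12 * 12 * 12 * 12 * 12 * 12 * exp(12, 1)
= 12 * 12 * 12 * 12 * 12 * 12 * 12 * 12 * exp(12, 0)
= 12 * 12 * 12 * 12 * 12 * 12 * 12 * 12 * 1
= 429981696

429981696


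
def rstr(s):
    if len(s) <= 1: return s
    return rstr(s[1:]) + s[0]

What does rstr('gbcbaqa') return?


rstr('gbcbaqa') = rstr('bcbaqa') + 'g'
rstr('bcbaqa') = rstr('cbaqa') + 'b'
rstr('cbaqa') = rstr('baqa') + 'c'
rstr('baqa') = rstr('aqa') + 'b'
rstr('aqa') = rstr('qa') + 'a'
rstr('qa') = rstr('a') + 'q'
rstr('a') = 'a'  (base case)
Concatenating: 'a' + 'q' + 'a' + 'b' + 'c' + 'b' + 'g' = 'aqabcbg'

aqabcbg


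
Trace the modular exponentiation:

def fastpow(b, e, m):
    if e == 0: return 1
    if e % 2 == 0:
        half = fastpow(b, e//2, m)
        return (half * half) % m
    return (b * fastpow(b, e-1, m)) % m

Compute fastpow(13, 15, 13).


fastpow(13, 15, 13): e is odd, compute fastpow(13, 14, 13)
  fastpow(13, 14, 13): e is even, compute fastpow(13, 7, 13)
    fastpow(13, 7, 13): e is odd, compute fastpow(13, 6, 13)
      fastpow(13, 6, 13): e is even, compute fastpow(13, 3, 13)
        fastpow(13, 3, 13): e is odd, compute fastpow(13, 2, 13)
          fastpow(13, 2, 13): e is even, compute fastpow(13, 1, 13)
          fastpow(13, 1, 13): e is odd, compute fastpow(13, 0, 13)
          fastpow(13, 0, 13) = 1
          (13 * 1) % 13 = 0
          half=0, (0*0) % 13 = 0
        (13 * 0) % 13 = 0
      half=0, (0*0) % 13 = 0
    (13 * 0) % 13 = 0
  half=0, (0*0) % 13 = 0
(13 * 0) % 13 = 0

0


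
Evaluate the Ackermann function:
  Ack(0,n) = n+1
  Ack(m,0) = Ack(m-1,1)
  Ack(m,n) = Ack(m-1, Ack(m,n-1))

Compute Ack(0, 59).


Ack(0, 59) = 60
Result: Ack(0, 59) = 60

60


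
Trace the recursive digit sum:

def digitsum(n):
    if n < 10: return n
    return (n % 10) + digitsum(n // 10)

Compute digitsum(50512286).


digitsum(50512286) = 6 + digitsum(5051228)
digitsum(5051228) = 8 + digitsum(505122)
digitsum(505122) = 2 + digitsum(50512)
digitsum(50512) = 2 + digitsum(5051)
digitsum(5051) = 1 + digitsum(505)
digitsum(505) = 5 + digitsum(50)
digitsum(50) = 0 + digitsum(5)
digitsum(5) = 5  (base case)
Total: 6 + 8 + 2 + 2 + 1 + 5 + 0 + 5 = 29

29


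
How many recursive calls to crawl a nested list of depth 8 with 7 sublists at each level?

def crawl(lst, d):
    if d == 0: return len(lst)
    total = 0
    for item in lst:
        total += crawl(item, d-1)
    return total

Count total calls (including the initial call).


At depth 0 (root): 1 call
At depth 1: each of 1 parents calls crawl on 7 children = 7 calls
At depth 2: each of 7 parents calls crawl on 7 children = 49 calls
At depth 3: each of 49 parents calls crawl on 7 children = 343 calls
At depth 4: each of 343 parents calls crawl on 7 children = 2401 calls
At depth 5: each of 2401 parents calls crawl on 7 children = 16807 calls
At depth 6: each of 16807 parents calls crawl on 7 children = 117649 calls
At depth 7: each of 117649 parents calls crawl on 7 children = 823543 calls
At depth 8: each of 823543 parents calls crawl on 7 children = 5764801 calls
Total: 1 + 7 + 49 + 343 + 2401 + 16807 + 117649 + 823543 + 5764801 = 6725601

6725601


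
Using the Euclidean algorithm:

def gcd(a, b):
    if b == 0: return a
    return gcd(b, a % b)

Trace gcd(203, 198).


gcd(203, 198) = gcd(198, 5)
gcd(198, 5) = gcd(5, 3)
gcd(5, 3) = gcd(3, 2)
gcd(3, 2) = gcd(2, 1)
gcd(2, 1) = gcd(1, 0)
gcd(1, 0) = 1  (base case)

1


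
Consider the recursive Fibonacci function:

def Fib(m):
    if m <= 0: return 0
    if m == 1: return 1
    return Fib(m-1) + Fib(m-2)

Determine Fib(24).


Computing Fib(24) bottom-up:
Fib(0) = 0
Fib(1) = 1
Fib(2) = Fib(1) + Fib(0) = 1 + 0 = 1
Fib(3) = Fib(2) + Fib(1) = 1 + 1 = 2
Fib(4) = Fib(3) + Fib(2) = 2 + 1 = 3
Fib(5) = Fib(4) + Fib(3) = 3 + 2 = 5
Fib(6) = Fib(5) + Fib(4) = 5 + 3 = 8
Fib(7) = Fib(6) + Fib(5) = 8 + 5 = 13
Fib(8) = Fib(7) + Fib(6) = 13 + 8 = 21
Fib(9) = Fib(8) + Fib(7) = 21 + 13 = 34
Fib(10) = Fib(9) + Fib(8) = 34 + 21 = 55
Fib(11) = Fib(10) + Fib(9) = 55 + 34 = 89
Fib(12) = Fib(11) + Fib(10) = 89 + 55 = 144
Fib(13) = Fib(12) + Fib(11) = 144 + 89 = 233
Fib(14) = Fib(13) + Fib(12) = 233 + 144 = 377
Fib(15) = Fib(14) + Fib(13) = 377 + 233 = 610
Fib(16) = Fib(15) + Fib(14) = 610 + 377 = 987
Fib(17) = Fib(16) + Fib(15) = 987 + 610 = 1597
Fib(18) = Fib(17) + Fib(16) = 1597 + 987 = 2584
Fib(19) = Fib(18) + Fib(17) = 2584 + 1597 = 4181
Fib(20) = Fib(19) + Fib(18) = 4181 + 2584 = 6765
Fib(21) = Fib(20) + Fib(19) = 6765 + 4181 = 10946
Fib(22) = Fib(21) + Fib(20) = 10946 + 6765 = 17711
Fib(23) = Fib(22) + Fib(21) = 17711 + 10946 = 28657
Fib(24) = Fib(23) + Fib(22) = 28657 + 17711 = 46368

46368


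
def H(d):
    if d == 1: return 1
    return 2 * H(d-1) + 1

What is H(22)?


H(22) = 2 * H(21) + 1
H(21) = 2 * H(20) + 1
H(20) = 2 * H(19) + 1
H(19) = 2 * H(18) + 1
H(18) = 2 * H(17) + 1
H(17) = 2 * H(16) + 1
H(16) = 2 * H(15) + 1
H(15) = 2 * H(14) + 1
H(14) = 2 * H(13) + 1
H(13) = 2 * H(12) + 1
H(12) = 2 * H(11) + 1
H(11) = 2 * H(10) + 1
H(10) = 2 * H(9) + 1
H(9) = 2 * H(8) + 1
H(8) = 2 * H(7) + 1
H(7) = 2 * H(6) + 1
H(6) = 2 * H(5) + 1
H(5) = 2 * H(4) + 1
H(4) = 2 * H(3) + 1
H(3) = 2 * H(2) + 1
H(2) = 2 * H(1) + 1
H(1) = 1  (base case)
H(2) = 2 * 1 + 1 = 3
H(3) = 2 * 3 + 1 = 7
H(4) = 2 * 7 + 1 = 15
H(5) = 2 * 15 + 1 = 31
H(6) = 2 * 31 + 1 = 63
H(7) = 2 * 63 + 1 = 127
H(8) = 2 * 127 + 1 = 255
H(9) = 2 * 255 + 1 = 511
H(10) = 2 * 511 + 1 = 1023
H(11) = 2 * 1023 + 1 = 2047
H(12) = 2 * 2047 + 1 = 4095
H(13) = 2 * 4095 + 1 = 8191
H(14) = 2 * 8191 + 1 = 16383
H(15) = 2 * 16383 + 1 = 32767
H(16) = 2 * 32767 + 1 = 65535
H(17) = 2 * 65535 + 1 = 131071
H(18) = 2 * 131071 + 1 = 262143
H(19) = 2 * 262143 + 1 = 524287
H(20) = 2 * 524287 + 1 = 1048575
H(21) = 2 * 1048575 + 1 = 2097151
H(22) = 2 * 2097151 + 1 = 4194303

4194303


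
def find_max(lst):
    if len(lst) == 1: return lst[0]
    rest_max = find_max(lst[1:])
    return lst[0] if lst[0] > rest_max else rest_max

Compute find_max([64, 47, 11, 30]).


find_max([64, 47, 11, 30]): compare 64 with find_max([47, 11, 30])
find_max([47, 11, 30]): compare 47 with find_max([11, 30])
find_max([11, 30]): compare 11 with find_max([30])
find_max([30]) = 30  (base case)
Compare 11 with 30 -> 30
Compare 47 with 30 -> 47
Compare 64 with 47 -> 64

64


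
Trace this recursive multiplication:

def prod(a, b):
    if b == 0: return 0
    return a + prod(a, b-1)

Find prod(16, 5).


prod(16, 5) = 16 + prod(16, 4)
prod(16, 4) = 16 + prod(16, 3)
prod(16, 3) = 16 + prod(16, 2)
prod(16, 2) = 16 + prod(16, 1)
prod(16, 1) = 16 + prod(16, 0)
prod(16, 0) = 0  (base case)
Total: 16 + 16 + 16 + 16 + 16 + 0 = 80

80


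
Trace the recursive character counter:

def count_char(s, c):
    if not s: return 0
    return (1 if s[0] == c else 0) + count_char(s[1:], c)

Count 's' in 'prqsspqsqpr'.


s[0]='p' != 's' -> 0
s[0]='r' != 's' -> 0
s[0]='q' != 's' -> 0
s[0]='s' == 's' -> 1
s[0]='s' == 's' -> 1
s[0]='p' != 's' -> 0
s[0]='q' != 's' -> 0
s[0]='s' == 's' -> 1
s[0]='q' != 's' -> 0
s[0]='p' != 's' -> 0
s[0]='r' != 's' -> 0
Sum: 0 + 0 + 0 + 1 + 1 + 0 + 0 + 1 + 0 + 0 + 0 = 3

3


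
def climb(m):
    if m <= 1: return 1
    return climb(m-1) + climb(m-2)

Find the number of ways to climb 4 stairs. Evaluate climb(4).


Building up from base cases:
climb(0) = 1
climb(1) = 1
climb(2) = climb(1) + climb(0) = 1 + 1 = 2
climb(3) = climb(2) + climb(1) = 2 + 1 = 3
climb(4) = climb(3) + climb(2) = 3 + 2 = 5

5


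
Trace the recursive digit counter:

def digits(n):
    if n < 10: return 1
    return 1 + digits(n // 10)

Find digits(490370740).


digits(490370740) = 1 + digits(49037074)
digits(49037074) = 1 + digits(4903707)
digits(4903707) = 1 + digits(490370)
digits(490370) = 1 + digits(49037)
digits(49037) = 1 + digits(4903)
digits(4903) = 1 + digits(490)
digits(490) = 1 + digits(49)
digits(49) = 1 + digits(4)
digits(4) = 1  (base case: 4 < 10)
Unwinding: 1 + 1 + 1 + 1 + 1 + 1 + 1 + 1 + 1 = 9

9


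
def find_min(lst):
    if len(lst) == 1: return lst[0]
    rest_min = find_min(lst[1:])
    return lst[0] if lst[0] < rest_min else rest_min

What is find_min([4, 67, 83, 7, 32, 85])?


find_min([4, 67, 83, 7, 32, 85]): compare 4 with find_min([67, 83, 7, 32, 85])
find_min([67, 83, 7, 32, 85]): compare 67 with find_min([83, 7, 32, 85])
find_min([83, 7, 32, 85]): compare 83 with find_min([7, 32, 85])
find_min([7, 32, 85]): compare 7 with find_min([32, 85])
find_min([32, 85]): compare 32 with find_min([85])
find_min([85]) = 85  (base case)
Compare 32 with 85 -> 32
Compare 7 with 32 -> 7
Compare 83 with 7 -> 7
Compare 67 with 7 -> 7
Compare 4 with 7 -> 4

4


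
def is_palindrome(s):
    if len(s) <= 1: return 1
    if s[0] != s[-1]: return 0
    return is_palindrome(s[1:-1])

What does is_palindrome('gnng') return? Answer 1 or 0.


is_palindrome('gnng'): s[0]='g' == s[-1]='g' -> check is_palindrome('nn')
is_palindrome('nn'): s[0]='n' == s[-1]='n' -> check is_palindrome('')
is_palindrome(''): len <= 1 -> return 1  (base case)
Result: 1 (palindrome)

1


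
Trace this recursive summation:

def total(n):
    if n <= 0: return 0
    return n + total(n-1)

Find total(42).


total(42)
= 42 + 41 + 40 + 39 + 38 + 37 + 36 + 35 + 34 + 33 + 32 + 31 + 30 + 29 + 28 + 27 + 26 + 25 + 24 + 23 + 22 + 21 + 20 + 19 + 18 + 17 + 16 + 15 + 14 + 13 + 12 + 11 + 10 + 9 + 8 + 7 + 6 + 5 + 4 + 3 + 2 + 1 + total(0)
= 42 + 41 + 40 + 39 + 38 + 37 + 36 + 35 + 34 + 33 + 32 + 31 + 30 + 29 + 28 + 27 + 26 + 25 + 24 + 23 + 22 + 21 + 20 + 19 + 18 + 17 + 16 + 15 + 14 + 13 + 12 + 11 + 10 + 9 + 8 + 7 + 6 + 5 + 4 + 3 + 2 + 1 + 0
= 903

903


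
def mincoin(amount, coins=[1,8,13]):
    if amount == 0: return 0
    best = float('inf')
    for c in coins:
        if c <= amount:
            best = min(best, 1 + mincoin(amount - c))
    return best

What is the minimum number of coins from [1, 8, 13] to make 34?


Building up with DP:
mincoin(0) = 0
mincoin(1) = min(1+mincoin(0)=1+0=1) = 1
mincoin(2) = min(1+mincoin(1)=1+1=2) = 2
mincoin(3) = min(1+mincoin(2)=1+2=3) = 3
mincoin(4) = min(1+mincoin(3)=1+3=4) = 4
mincoin(5) = min(1+mincoin(4)=1+4=5) = 5
mincoin(6) = min(1+mincoin(5)=1+5=6) = 6
mincoin(7) = min(1+mincoin(6)=1+6=7) = 7
mincoin(8) = min(1+mincoin(7)=1+7=8, 1+mincoin(0)=1+0=1) = 1
mincoin(9) = min(1+mincoin(8)=1+1=2, 1+mincoin(1)=1+1=2) = 2
mincoin(10) = min(1+mincoin(9)=1+2=3, 1+mincoin(2)=1+2=3) = 3
mincoin(11) = min(1+mincoin(10)=1+3=4, 1+mincoin(3)=1+3=4) = 4
mincoin(12) = min(1+mincoin(11)=1+4=5, 1+mincoin(4)=1+4=5) = 5
mincoin(13) = min(1+mincoin(12)=1+5=6, 1+mincoin(5)=1+5=6, 1+mincoin(0)=1+0=1) = 1
mincoin(14) = min(1+mincoin(13)=1+1=2, 1+mincoin(6)=1+6=7, 1+mincoin(1)=1+1=2) = 2
mincoin(15) = min(1+mincoin(14)=1+2=3, 1+mincoin(7)=1+7=8, 1+mincoin(2)=1+2=3) = 3
mincoin(16) = min(1+mincoin(15)=1+3=4, 1+mincoin(8)=1+1=2, 1+mincoin(3)=1+3=4) = 2
mincoin(17) = min(1+mincoin(16)=1+2=3, 1+mincoin(9)=1+2=3, 1+mincoin(4)=1+4=5) = 3
mincoin(18) = min(1+mincoin(17)=1+3=4, 1+mincoin(10)=1+3=4, 1+mincoin(5)=1+5=6) = 4
mincoin(19) = min(1+mincoin(18)=1+4=5, 1+mincoin(11)=1+4=5, 1+mincoin(6)=1+6=7) = 5
mincoin(20) = min(1+mincoin(19)=1+5=6, 1+mincoin(12)=1+5=6, 1+mincoin(7)=1+7=8) = 6
mincoin(21) = min(1+mincoin(20)=1+6=7, 1+mincoin(13)=1+1=2, 1+mincoin(8)=1+1=2) = 2
mincoin(22) = min(1+mincoin(21)=1+2=3, 1+mincoin(14)=1+2=3, 1+mincoin(9)=1+2=3) = 3
mincoin(23) = min(1+mincoin(22)=1+3=4, 1+mincoin(15)=1+3=4, 1+mincoin(10)=1+3=4) = 4
mincoin(24) = min(1+mincoin(23)=1+4=5, 1+mincoin(16)=1+2=3, 1+mincoin(11)=1+4=5) = 3
mincoin(25) = min(1+mincoin(24)=1+3=4, 1+mincoin(17)=1+3=4, 1+mincoin(12)=1+5=6) = 4
mincoin(26) = min(1+mincoin(25)=1+4=5, 1+mincoin(18)=1+4=5, 1+mincoin(13)=1+1=2) = 2
mincoin(27) = min(1+mincoin(26)=1+2=3, 1+mincoin(19)=1+5=6, 1+mincoin(14)=1+2=3) = 3
mincoin(28) = min(1+mincoin(27)=1+3=4, 1+mincoin(20)=1+6=7, 1+mincoin(15)=1+3=4) = 4
mincoin(29) = min(1+mincoin(28)=1+4=5, 1+mincoin(21)=1+2=3, 1+mincoin(16)=1+2=3) = 3
mincoin(30) = min(1+mincoin(29)=1+3=4, 1+mincoin(22)=1+3=4, 1+mincoin(17)=1+3=4) = 4
mincoin(31) = min(1+mincoin(30)=1+4=5, 1+mincoin(23)=1+4=5, 1+mincoin(18)=1+4=5) = 5
mincoin(32) = min(1+mincoin(31)=1+5=6, 1+mincoin(24)=1+3=4, 1+mincoin(19)=1+5=6) = 4
mincoin(33) = min(1+mincoin(32)=1+4=5, 1+mincoin(25)=1+4=5, 1+mincoin(20)=1+6=7) = 5
mincoin(34) = min(1+mincoin(33)=1+5=6, 1+mincoin(26)=1+2=3, 1+mincoin(21)=1+2=3) = 3

3


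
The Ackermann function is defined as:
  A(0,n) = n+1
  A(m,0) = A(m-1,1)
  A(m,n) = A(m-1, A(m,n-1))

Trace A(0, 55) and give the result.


A(0, 55) = 56
Result: A(0, 55) = 56

56


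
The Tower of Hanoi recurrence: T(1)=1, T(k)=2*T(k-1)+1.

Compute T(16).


T(16) = 2 * T(15) + 1
T(15) = 2 * T(14) + 1
T(14) = 2 * T(13) + 1
T(13) = 2 * T(12) + 1
T(12) = 2 * T(11) + 1
T(11) = 2 * T(10) + 1
T(10) = 2 * T(9) + 1
T(9) = 2 * T(8) + 1
T(8) = 2 * T(7) + 1
T(7) = 2 * T(6) + 1
T(6) = 2 * T(5) + 1
T(5) = 2 * T(4) + 1
T(4) = 2 * T(3) + 1
T(3) = 2 * T(2) + 1
T(2) = 2 * T(1) + 1
T(1) = 1  (base case)
T(2) = 2 * 1 + 1 = 3
T(3) = 2 * 3 + 1 = 7
T(4) = 2 * 7 + 1 = 15
T(5) = 2 * 15 + 1 = 31
T(6) = 2 * 31 + 1 = 63
T(7) = 2 * 63 + 1 = 127
T(8) = 2 * 127 + 1 = 255
T(9) = 2 * 255 + 1 = 511
T(10) = 2 * 511 + 1 = 1023
T(11) = 2 * 1023 + 1 = 2047
T(12) = 2 * 2047 + 1 = 4095
T(13) = 2 * 4095 + 1 = 8191
T(14) = 2 * 8191 + 1 = 16383
T(15) = 2 * 16383 + 1 = 32767
T(16) = 2 * 32767 + 1 = 65535

65535


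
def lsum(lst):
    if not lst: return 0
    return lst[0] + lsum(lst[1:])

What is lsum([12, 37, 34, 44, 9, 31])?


lsum([12, 37, 34, 44, 9, 31]) = 12 + lsum([37, 34, 44, 9, 31])
lsum([37, 34, 44, 9, 31]) = 37 + lsum([34, 44, 9, 31])
lsum([34, 44, 9, 31]) = 34 + lsum([44, 9, 31])
lsum([44, 9, 31]) = 44 + lsum([9, 31])
lsum([9, 31]) = 9 + lsum([31])
lsum([31]) = 31 + lsum([])
lsum([]) = 0  (base case)
Total: 12 + 37 + 34 + 44 + 9 + 31 + 0 = 167

167


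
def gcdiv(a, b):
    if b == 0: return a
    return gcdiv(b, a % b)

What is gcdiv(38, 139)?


gcdiv(38, 139) = gcdiv(139, 38)
gcdiv(139, 38) = gcdiv(38, 25)
gcdiv(38, 25) = gcdiv(25, 13)
gcdiv(25, 13) = gcdiv(13, 12)
gcdiv(13, 12) = gcdiv(12, 1)
gcdiv(12, 1) = gcdiv(1, 0)
gcdiv(1, 0) = 1  (base case)

1


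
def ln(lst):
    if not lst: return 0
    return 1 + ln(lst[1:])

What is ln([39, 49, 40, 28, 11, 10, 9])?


ln([39, 49, 40, 28, 11, 10, 9]) = 1 + ln([49, 40, 28, 11, 10, 9])
ln([49, 40, 28, 11, 10, 9]) = 1 + ln([40, 28, 11, 10, 9])
ln([40, 28, 11, 10, 9]) = 1 + ln([28, 11, 10, 9])
ln([28, 11, 10, 9]) = 1 + ln([11, 10, 9])
ln([11, 10, 9]) = 1 + ln([10, 9])
ln([10, 9]) = 1 + ln([9])
ln([9]) = 1 + ln([])
ln([]) = 0  (base case)
Unwinding: 1 + 1 + 1 + 1 + 1 + 1 + 1 + 0 = 7

7


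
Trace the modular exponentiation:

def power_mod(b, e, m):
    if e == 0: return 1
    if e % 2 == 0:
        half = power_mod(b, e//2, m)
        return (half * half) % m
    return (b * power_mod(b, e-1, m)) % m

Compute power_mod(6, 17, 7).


power_mod(6, 17, 7): e is odd, compute power_mod(6, 16, 7)
  power_mod(6, 16, 7): e is even, compute power_mod(6, 8, 7)
    power_mod(6, 8, 7): e is even, compute power_mod(6, 4, 7)
      power_mod(6, 4, 7): e is even, compute power_mod(6, 2, 7)
        power_mod(6, 2, 7): e is even, compute power_mod(6, 1, 7)
          power_mod(6, 1, 7): e is odd, compute power_mod(6, 0, 7)
          power_mod(6, 0, 7) = 1
          (6 * 1) % 7 = 6
        half=6, (6*6) % 7 = 1
      half=1, (1*1) % 7 = 1
    half=1, (1*1) % 7 = 1
  half=1, (1*1) % 7 = 1
(6 * 1) % 7 = 6

6


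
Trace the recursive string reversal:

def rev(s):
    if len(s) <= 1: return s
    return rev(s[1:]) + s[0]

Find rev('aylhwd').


rev('aylhwd') = rev('ylhwd') + 'a'
rev('ylhwd') = rev('lhwd') + 'y'
rev('lhwd') = rev('hwd') + 'l'
rev('hwd') = rev('wd') + 'h'
rev('wd') = rev('d') + 'w'
rev('d') = 'd'  (base case)
Concatenating: 'd' + 'w' + 'h' + 'l' + 'y' + 'a' = 'dwhlya'

dwhlya


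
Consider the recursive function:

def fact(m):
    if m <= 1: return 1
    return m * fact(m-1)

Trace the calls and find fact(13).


fact(13)
= 13 * fact(12)
= 13 * 12 * fact(11)
= 13 * 12 * 11 * fact(10)
= 13 * 12 * 11 * 10 * fact(9)
= 13 * 12 * 11 * 10 * 9 * fact(8)
= 13 * 12 * 11 * 10 * 9 * 8 * fact(7)
= 13 * 12 * 11 * 10 * 9 * 8 * 7 * fact(6)
= 13 * 12 * 11 * 10 * 9 * 8 * 7 * 6 * fact(5)
= 13 * 12 * 11 * 10 * 9 * 8 * 7 * 6 * 5 * fact(4)
= 13 * 12 * 11 * 10 * 9 * 8 * 7 * 6 * 5 * 4 * fact(3)
= 13 * 12 * 11 * 10 * 9 * 8 * 7 * 6 * 5 * 4 * 3 * fact(2)
= 13 * 12 * 11 * 10 * 9 * 8 * 7 * 6 * 5 * 4 * 3 * 2 * fact(1)
= 13 * 12 * 11 * 10 * 9 * 8 * 7 * 6 * 5 * 4 * 3 * 2 * 1
= 6227020800

6227020800


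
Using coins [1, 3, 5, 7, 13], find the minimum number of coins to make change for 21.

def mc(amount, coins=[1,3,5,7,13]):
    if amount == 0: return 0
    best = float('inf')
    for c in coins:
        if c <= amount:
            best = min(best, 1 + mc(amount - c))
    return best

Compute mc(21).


Building up with DP:
mc(0) = 0
mc(1) = min(1+mc(0)=1+0=1) = 1
mc(2) = min(1+mc(1)=1+1=2) = 2
mc(3) = min(1+mc(2)=1+2=3, 1+mc(0)=1+0=1) = 1
mc(4) = min(1+mc(3)=1+1=2, 1+mc(1)=1+1=2) = 2
mc(5) = min(1+mc(4)=1+2=3, 1+mc(2)=1+2=3, 1+mc(0)=1+0=1) = 1
mc(6) = min(1+mc(5)=1+1=2, 1+mc(3)=1+1=2, 1+mc(1)=1+1=2) = 2
mc(7) = min(1+mc(6)=1+2=3, 1+mc(4)=1+2=3, 1+mc(2)=1+2=3, 1+mc(0)=1+0=1) = 1
mc(8) = min(1+mc(7)=1+1=2, 1+mc(5)=1+1=2, 1+mc(3)=1+1=2, 1+mc(1)=1+1=2) = 2
mc(9) = min(1+mc(8)=1+2=3, 1+mc(6)=1+2=3, 1+mc(4)=1+2=3, 1+mc(2)=1+2=3) = 3
mc(10) = min(1+mc(9)=1+3=4, 1+mc(7)=1+1=2, 1+mc(5)=1+1=2, 1+mc(3)=1+1=2) = 2
mc(11) = min(1+mc(10)=1+2=3, 1+mc(8)=1+2=3, 1+mc(6)=1+2=3, 1+mc(4)=1+2=3) = 3
mc(12) = min(1+mc(11)=1+3=4, 1+mc(9)=1+3=4, 1+mc(7)=1+1=2, 1+mc(5)=1+1=2) = 2
mc(13) = min(1+mc(12)=1+2=3, 1+mc(10)=1+2=3, 1+mc(8)=1+2=3, 1+mc(6)=1+2=3, 1+mc(0)=1+0=1) = 1
mc(14) = min(1+mc(13)=1+1=2, 1+mc(11)=1+3=4, 1+mc(9)=1+3=4, 1+mc(7)=1+1=2, 1+mc(1)=1+1=2) = 2
mc(15) = min(1+mc(14)=1+2=3, 1+mc(12)=1+2=3, 1+mc(10)=1+2=3, 1+mc(8)=1+2=3, 1+mc(2)=1+2=3) = 3
mc(16) = min(1+mc(15)=1+3=4, 1+mc(13)=1+1=2, 1+mc(11)=1+3=4, 1+mc(9)=1+3=4, 1+mc(3)=1+1=2) = 2
mc(17) = min(1+mc(16)=1+2=3, 1+mc(14)=1+2=3, 1+mc(12)=1+2=3, 1+mc(10)=1+2=3, 1+mc(4)=1+2=3) = 3
mc(18) = min(1+mc(17)=1+3=4, 1+mc(15)=1+3=4, 1+mc(13)=1+1=2, 1+mc(11)=1+3=4, 1+mc(5)=1+1=2) = 2
mc(19) = min(1+mc(18)=1+2=3, 1+mc(16)=1+2=3, 1+mc(14)=1+2=3, 1+mc(12)=1+2=3, 1+mc(6)=1+2=3) = 3
mc(20) = min(1+mc(19)=1+3=4, 1+mc(17)=1+3=4, 1+mc(15)=1+3=4, 1+mc(13)=1+1=2, 1+mc(7)=1+1=2) = 2
mc(21) = min(1+mc(20)=1+2=3, 1+mc(18)=1+2=3, 1+mc(16)=1+2=3, 1+mc(14)=1+2=3, 1+mc(8)=1+2=3) = 3

3


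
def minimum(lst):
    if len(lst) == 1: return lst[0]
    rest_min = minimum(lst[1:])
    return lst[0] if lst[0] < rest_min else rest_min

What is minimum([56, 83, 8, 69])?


minimum([56, 83, 8, 69]): compare 56 with minimum([83, 8, 69])
minimum([83, 8, 69]): compare 83 with minimum([8, 69])
minimum([8, 69]): compare 8 with minimum([69])
minimum([69]) = 69  (base case)
Compare 8 with 69 -> 8
Compare 83 with 8 -> 8
Compare 56 with 8 -> 8

8


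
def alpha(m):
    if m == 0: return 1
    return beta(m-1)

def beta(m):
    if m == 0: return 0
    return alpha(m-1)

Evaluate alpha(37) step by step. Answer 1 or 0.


alpha(37) = beta(36)
beta(36) = alpha(35)
alpha(35) = beta(34)
beta(34) = alpha(33)
alpha(33) = beta(32)
beta(32) = alpha(31)
alpha(31) = beta(30)
beta(30) = alpha(29)
alpha(29) = beta(28)
beta(28) = alpha(27)
alpha(27) = beta(26)
beta(26) = alpha(25)
alpha(25) = beta(24)
beta(24) = alpha(23)
alpha(23) = beta(22)
beta(22) = alpha(21)
alpha(21) = beta(20)
beta(20) = alpha(19)
alpha(19) = beta(18)
beta(18) = alpha(17)
alpha(17) = beta(16)
beta(16) = alpha(15)
alpha(15) = beta(14)
beta(14) = alpha(13)
alpha(13) = beta(12)
beta(12) = alpha(11)
alpha(11) = beta(10)
beta(10) = alpha(9)
alpha(9) = beta(8)
beta(8) = alpha(7)
alpha(7) = beta(6)
beta(6) = alpha(5)
alpha(5) = beta(4)
beta(4) = alpha(3)
alpha(3) = beta(2)
beta(2) = alpha(1)
alpha(1) = beta(0)
beta(0) = 0  (base case)
Result: 0

0


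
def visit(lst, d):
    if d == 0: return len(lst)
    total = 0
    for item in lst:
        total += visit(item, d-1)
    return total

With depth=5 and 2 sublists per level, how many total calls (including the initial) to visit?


At depth 0 (root): 1 call
At depth 1: each of 1 parents calls visit on 2 children = 2 calls
At depth 2: each of 2 parents calls visit on 2 children = 4 calls
At depth 3: each of 4 parents calls visit on 2 children = 8 calls
At depth 4: each of 8 parents calls visit on 2 children = 16 calls
At depth 5: each of 16 parents calls visit on 2 children = 32 calls
Total: 1 + 2 + 4 + 8 + 16 + 32 = 63

63


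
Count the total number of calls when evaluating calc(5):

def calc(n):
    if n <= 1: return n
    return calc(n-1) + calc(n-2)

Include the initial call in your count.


Let C(n) = total calls for calc(n)
C(0) = 1, C(1) = 1
C(2) = 1 + C(1) + C(0) = 1 + 1 + 1 = 3
C(3) = 1 + C(2) + C(1) = 1 + 3 + 1 = 5
C(4) = 1 + C(3) + C(2) = 1 + 5 + 3 = 9
C(5) = 1 + C(4) + C(3) = 1 + 9 + 5 = 15

15


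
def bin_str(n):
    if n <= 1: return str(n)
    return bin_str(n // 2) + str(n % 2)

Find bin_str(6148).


bin_str(6148) = bin_str(3074) + '0'
bin_str(3074) = bin_str(1537) + '0'
bin_str(1537) = bin_str(768) + '1'
bin_str(768) = bin_str(384) + '0'
bin_str(384) = bin_str(192) + '0'
bin_str(192) = bin_str(96) + '0'
bin_str(96) = bin_str(48) + '0'
bin_str(48) = bin_str(24) + '0'
bin_str(24) = bin_str(12) + '0'
bin_str(12) = bin_str(6) + '0'
bin_str(6) = bin_str(3) + '0'
bin_str(3) = bin_str(1) + '1'
bin_str(1) = '1'  (base case)
Concatenating: '1' + '1' + '0' + '0' + '0' + '0' + '0' + '0' + '0' + '0' + '1' + '0' + '0' = '1100000000100'

1100000000100


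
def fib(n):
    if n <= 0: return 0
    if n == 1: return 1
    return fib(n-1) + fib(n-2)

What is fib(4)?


Computing fib(4) bottom-up:
fib(0) = 0
fib(1) = 1
fib(2) = fib(1) + fib(0) = 1 + 0 = 1
fib(3) = fib(2) + fib(1) = 1 + 1 = 2
fib(4) = fib(3) + fib(2) = 2 + 1 = 3

3


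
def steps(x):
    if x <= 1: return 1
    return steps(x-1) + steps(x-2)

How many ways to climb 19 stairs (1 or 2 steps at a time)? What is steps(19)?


Building up from base cases:
steps(0) = 1
steps(1) = 1
steps(2) = steps(1) + steps(0) = 1 + 1 = 2
steps(3) = steps(2) + steps(1) = 2 + 1 = 3
steps(4) = steps(3) + steps(2) = 3 + 2 = 5
steps(5) = steps(4) + steps(3) = 5 + 3 = 8
steps(6) = steps(5) + steps(4) = 8 + 5 = 13
steps(7) = steps(6) + steps(5) = 13 + 8 = 21
steps(8) = steps(7) + steps(6) = 21 + 13 = 34
steps(9) = steps(8) + steps(7) = 34 + 21 = 55
steps(10) = steps(9) + steps(8) = 55 + 34 = 89
steps(11) = steps(10) + steps(9) = 89 + 55 = 144
steps(12) = steps(11) + steps(10) = 144 + 89 = 233
steps(13) = steps(12) + steps(11) = 233 + 144 = 377
steps(14) = steps(13) + steps(12) = 377 + 233 = 610
steps(15) = steps(14) + steps(13) = 610 + 377 = 987
steps(16) = steps(15) + steps(14) = 987 + 610 = 1597
steps(17) = steps(16) + steps(15) = 1597 + 987 = 2584
steps(18) = steps(17) + steps(16) = 2584 + 1597 = 4181
steps(19) = steps(18) + steps(17) = 4181 + 2584 = 6765

6765


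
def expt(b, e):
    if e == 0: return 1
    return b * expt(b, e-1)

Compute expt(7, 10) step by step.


expt(7, 10)
= 7 * expt(7, 9)
= 7 * 7 * expt(7, 8)
= 7 * 7 * 7 * expt(7, 7)
= 7 * 7 * 7 * 7 * expt(7, 6)
= 7 * 7 * 7 * 7 * 7 * expt(7, 5)
= 7 * 7 * 7 * 7 * 7 * 7 * expt(7, 4)
= 7 * 7 * 7 * 7 * 7 * 7 * 7 * expt(7, 3)
= 7 * 7 * 7 * 7 * 7 * 7 * 7 * 7 * expt(7, 2)
= 7 * 7 * 7 * 7 * 7 * 7 * 7 * 7 * 7 * expt(7, 1)
= 7 * 7 * 7 * 7 * 7 * 7 * 7 * 7 * 7 * 7 * expt(7, 0)
= 7 * 7 * 7 * 7 * 7 * 7 * 7 * 7 * 7 * 7 * 1
= 282475249

282475249


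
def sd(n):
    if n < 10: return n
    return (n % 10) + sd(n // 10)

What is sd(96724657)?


sd(96724657) = 7 + sd(9672465)
sd(9672465) = 5 + sd(967246)
sd(967246) = 6 + sd(96724)
sd(96724) = 4 + sd(9672)
sd(9672) = 2 + sd(967)
sd(967) = 7 + sd(96)
sd(96) = 6 + sd(9)
sd(9) = 9  (base case)
Total: 7 + 5 + 6 + 4 + 2 + 7 + 6 + 9 = 46

46


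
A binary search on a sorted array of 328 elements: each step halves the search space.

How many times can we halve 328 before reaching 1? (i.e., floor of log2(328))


328 / 2 = 164
164 / 2 = 82
82 / 2 = 41
41 / 2 = 20
20 / 2 = 10
10 / 2 = 5
5 / 2 = 2
2 / 2 = 1
Reached 1 after 8 halvings

8


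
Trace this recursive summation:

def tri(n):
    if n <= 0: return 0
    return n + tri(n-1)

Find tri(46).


tri(46)
= 46 + 45 + 44 + 43 + 42 + 41 + 40 + 39 + 38 + 37 + 36 + 35 + 34 + 33 + 32 + 31 + 30 + 29 + 28 + 27 + 26 + 25 + 24 + 23 + 22 + 21 + 20 + 19 + 18 + 17 + 16 + 15 + 14 + 13 + 12 + 11 + 10 + 9 + 8 + 7 + 6 + 5 + 4 + 3 + 2 + 1 + tri(0)
= 46 + 45 + 44 + 43 + 42 + 41 + 40 + 39 + 38 + 37 + 36 + 35 + 34 + 33 + 32 + 31 + 30 + 29 + 28 + 27 + 26 + 25 + 24 + 23 + 22 + 21 + 20 + 19 + 18 + 17 + 16 + 15 + 14 + 13 + 12 + 11 + 10 + 9 + 8 + 7 + 6 + 5 + 4 + 3 + 2 + 1 + 0
= 1081

1081


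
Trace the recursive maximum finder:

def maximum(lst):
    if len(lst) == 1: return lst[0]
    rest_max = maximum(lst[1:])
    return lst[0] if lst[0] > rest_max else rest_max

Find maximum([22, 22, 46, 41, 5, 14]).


maximum([22, 22, 46, 41, 5, 14]): compare 22 with maximum([22, 46, 41, 5, 14])
maximum([22, 46, 41, 5, 14]): compare 22 with maximum([46, 41, 5, 14])
maximum([46, 41, 5, 14]): compare 46 with maximum([41, 5, 14])
maximum([41, 5, 14]): compare 41 with maximum([5, 14])
maximum([5, 14]): compare 5 with maximum([14])
maximum([14]) = 14  (base case)
Compare 5 with 14 -> 14
Compare 41 with 14 -> 41
Compare 46 with 41 -> 46
Compare 22 with 46 -> 46
Compare 22 with 46 -> 46

46


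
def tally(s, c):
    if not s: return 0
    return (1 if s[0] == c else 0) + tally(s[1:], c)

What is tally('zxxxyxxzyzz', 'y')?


s[0]='z' != 'y' -> 0
s[0]='x' != 'y' -> 0
s[0]='x' != 'y' -> 0
s[0]='x' != 'y' -> 0
s[0]='y' == 'y' -> 1
s[0]='x' != 'y' -> 0
s[0]='x' != 'y' -> 0
s[0]='z' != 'y' -> 0
s[0]='y' == 'y' -> 1
s[0]='z' != 'y' -> 0
s[0]='z' != 'y' -> 0
Sum: 0 + 0 + 0 + 0 + 1 + 0 + 0 + 0 + 1 + 0 + 0 = 2

2


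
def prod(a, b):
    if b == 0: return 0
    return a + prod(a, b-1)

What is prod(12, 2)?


prod(12, 2) = 12 + prod(12, 1)
prod(12, 1) = 12 + prod(12, 0)
prod(12, 0) = 0  (base case)
Total: 12 + 12 + 0 = 24

24


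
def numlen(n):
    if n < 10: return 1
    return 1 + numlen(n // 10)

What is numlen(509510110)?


numlen(509510110) = 1 + numlen(50951011)
numlen(50951011) = 1 + numlen(5095101)
numlen(5095101) = 1 + numlen(509510)
numlen(509510) = 1 + numlen(50951)
numlen(50951) = 1 + numlen(5095)
numlen(5095) = 1 + numlen(509)
numlen(509) = 1 + numlen(50)
numlen(50) = 1 + numlen(5)
numlen(5) = 1  (base case: 5 < 10)
Unwinding: 1 + 1 + 1 + 1 + 1 + 1 + 1 + 1 + 1 = 9

9


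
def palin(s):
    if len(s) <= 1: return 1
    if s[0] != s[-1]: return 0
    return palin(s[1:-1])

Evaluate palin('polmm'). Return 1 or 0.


palin('polmm'): s[0]='p' != s[-1]='m' -> return 0
Result: 0 (not a palindrome)

0


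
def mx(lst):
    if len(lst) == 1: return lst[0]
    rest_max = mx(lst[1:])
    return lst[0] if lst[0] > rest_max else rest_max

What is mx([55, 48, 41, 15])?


mx([55, 48, 41, 15]): compare 55 with mx([48, 41, 15])
mx([48, 41, 15]): compare 48 with mx([41, 15])
mx([41, 15]): compare 41 with mx([15])
mx([15]) = 15  (base case)
Compare 41 with 15 -> 41
Compare 48 with 41 -> 48
Compare 55 with 48 -> 55

55


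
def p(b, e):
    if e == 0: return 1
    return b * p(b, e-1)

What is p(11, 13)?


p(11, 13)
= 11 * p(11, 12)
= 11 * 11 * p(11, 11)
= 11 * 11 * 11 * p(11, 10)
= 11 * 11 * 11 * 11 * p(11, 9)
= 11 * 11 * 11 * 11 * 11 * p(11, 8)
= 11 * 11 * 11 * 11 * 11 * 11 * p(11, 7)
= 11 * 11 * 11 * 11 * 11 * 11 * 11 * p(11, 6)
= 11 * 11 * 11 * 11 * 11 * 11 * 11 * 11 * p(11, 5)
= 11 * 11 * 11 * 11 * 11 * 11 * 11 * 11 * 11 * p(11, 4)
= 11 * 11 * 11 * 11 * 11 * 11 * 11 * 11 * 11 * 11 * p(11, 3)
= 11 * 11 * 11 * 11 * 11 * 11 * 11 * 11 * 11 * 11 * 11 * p(11, 2)
= 11 * 11 * 11 * 11 * 11 * 11 * 11 * 11 * 11 * 11 * 11 * 11 * p(11, 1)
= 11 * 11 * 11 * 11 * 11 * 11 * 11 * 11 * 11 * 11 * 11 * 11 * 11 * p(11, 0)
= 11 * 11 * 11 * 11 * 11 * 11 * 11 * 11 * 11 * 11 * 11 * 11 * 11 * 1
= 34522712143931

34522712143931


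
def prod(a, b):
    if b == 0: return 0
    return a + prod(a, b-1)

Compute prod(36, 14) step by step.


prod(36, 14) = 36 + prod(36, 13)
prod(36, 13) = 36 + prod(36, 12)
prod(36, 12) = 36 + prod(36, 11)
prod(36, 11) = 36 + prod(36, 10)
prod(36, 10) = 36 + prod(36, 9)
prod(36, 9) = 36 + prod(36, 8)
prod(36, 8) = 36 + prod(36, 7)
prod(36, 7) = 36 + prod(36, 6)
prod(36, 6) = 36 + prod(36, 5)
prod(36, 5) = 36 + prod(36, 4)
prod(36, 4) = 36 + prod(36, 3)
prod(36, 3) = 36 + prod(36, 2)
prod(36, 2) = 36 + prod(36, 1)
prod(36, 1) = 36 + prod(36, 0)
prod(36, 0) = 0  (base case)
Total: 36 + 36 + 36 + 36 + 36 + 36 + 36 + 36 + 36 + 36 + 36 + 36 + 36 + 36 + 0 = 504

504


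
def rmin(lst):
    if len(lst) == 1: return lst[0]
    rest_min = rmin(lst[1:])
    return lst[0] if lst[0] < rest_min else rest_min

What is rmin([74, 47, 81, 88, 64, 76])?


rmin([74, 47, 81, 88, 64, 76]): compare 74 with rmin([47, 81, 88, 64, 76])
rmin([47, 81, 88, 64, 76]): compare 47 with rmin([81, 88, 64, 76])
rmin([81, 88, 64, 76]): compare 81 with rmin([88, 64, 76])
rmin([88, 64, 76]): compare 88 with rmin([64, 76])
rmin([64, 76]): compare 64 with rmin([76])
rmin([76]) = 76  (base case)
Compare 64 with 76 -> 64
Compare 88 with 64 -> 64
Compare 81 with 64 -> 64
Compare 47 with 64 -> 47
Compare 74 with 47 -> 47

47


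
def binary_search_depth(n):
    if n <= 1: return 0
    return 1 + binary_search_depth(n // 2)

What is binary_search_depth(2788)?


2788 / 2 = 1394
1394 / 2 = 697
697 / 2 = 348
348 / 2 = 174
174 / 2 = 87
87 / 2 = 43
43 / 2 = 21
21 / 2 = 10
10 / 2 = 5
5 / 2 = 2
2 / 2 = 1
Reached 1 after 11 halvings

11


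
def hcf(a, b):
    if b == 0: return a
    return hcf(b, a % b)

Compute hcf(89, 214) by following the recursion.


hcf(89, 214) = hcf(214, 89)
hcf(214, 89) = hcf(89, 36)
hcf(89, 36) = hcf(36, 17)
hcf(36, 17) = hcf(17, 2)
hcf(17, 2) = hcf(2, 1)
hcf(2, 1) = hcf(1, 0)
hcf(1, 0) = 1  (base case)

1


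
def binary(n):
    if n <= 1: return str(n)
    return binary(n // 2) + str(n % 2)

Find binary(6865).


binary(6865) = binary(3432) + '1'
binary(3432) = binary(1716) + '0'
binary(1716) = binary(858) + '0'
binary(858) = binary(429) + '0'
binary(429) = binary(214) + '1'
binary(214) = binary(107) + '0'
binary(107) = binary(53) + '1'
binary(53) = binary(26) + '1'
binary(26) = binary(13) + '0'
binary(13) = binary(6) + '1'
binary(6) = binary(3) + '0'
binary(3) = binary(1) + '1'
binary(1) = '1'  (base case)
Concatenating: '1' + '1' + '0' + '1' + '0' + '1' + '1' + '0' + '1' + '0' + '0' + '0' + '1' = '1101011010001'

1101011010001


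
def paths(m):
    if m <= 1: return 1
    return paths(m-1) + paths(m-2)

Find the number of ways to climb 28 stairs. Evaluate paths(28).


Building up from base cases:
paths(0) = 1
paths(1) = 1
paths(2) = paths(1) + paths(0) = 1 + 1 = 2
paths(3) = paths(2) + paths(1) = 2 + 1 = 3
paths(4) = paths(3) + paths(2) = 3 + 2 = 5
paths(5) = paths(4) + paths(3) = 5 + 3 = 8
paths(6) = paths(5) + paths(4) = 8 + 5 = 13
paths(7) = paths(6) + paths(5) = 13 + 8 = 21
paths(8) = paths(7) + paths(6) = 21 + 13 = 34
paths(9) = paths(8) + paths(7) = 34 + 21 = 55
paths(10) = paths(9) + paths(8) = 55 + 34 = 89
paths(11) = paths(10) + paths(9) = 89 + 55 = 144
paths(12) = paths(11) + paths(10) = 144 + 89 = 233
paths(13) = paths(12) + paths(11) = 233 + 144 = 377
paths(14) = paths(13) + paths(12) = 377 + 233 = 610
paths(15) = paths(14) + paths(13) = 610 + 377 = 987
paths(16) = paths(15) + paths(14) = 987 + 610 = 1597
paths(17) = paths(16) + paths(15) = 1597 + 987 = 2584
paths(18) = paths(17) + paths(16) = 2584 + 1597 = 4181
paths(19) = paths(18) + paths(17) = 4181 + 2584 = 6765
paths(20) = paths(19) + paths(18) = 6765 + 4181 = 10946
paths(21) = paths(20) + paths(19) = 10946 + 6765 = 17711
paths(22) = paths(21) + paths(20) = 17711 + 10946 = 28657
paths(23) = paths(22) + paths(21) = 28657 + 17711 = 46368
paths(24) = paths(23) + paths(22) = 46368 + 28657 = 75025
paths(25) = paths(24) + paths(23) = 75025 + 46368 = 121393
paths(26) = paths(25) + paths(24) = 121393 + 75025 = 196418
paths(27) = paths(26) + paths(25) = 196418 + 121393 = 317811
paths(28) = paths(27) + paths(26) = 317811 + 196418 = 514229

514229


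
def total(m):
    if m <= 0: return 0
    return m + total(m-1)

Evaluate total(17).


total(17)
= 17 + 16 + 15 + 14 + 13 + 12 + 11 + 10 + 9 + 8 + 7 + 6 + 5 + 4 + 3 + 2 + 1 + total(0)
= 17 + 16 + 15 + 14 + 13 + 12 + 11 + 10 + 9 + 8 + 7 + 6 + 5 + 4 + 3 + 2 + 1 + 0
= 153

153


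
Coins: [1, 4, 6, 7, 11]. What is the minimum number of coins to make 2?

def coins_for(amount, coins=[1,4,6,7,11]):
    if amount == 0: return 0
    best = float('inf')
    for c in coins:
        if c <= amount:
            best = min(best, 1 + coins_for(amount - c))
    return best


Building up with DP:
coins_for(0) = 0
coins_for(1) = min(1+coins_for(0)=1+0=1) = 1
coins_for(2) = min(1+coins_for(1)=1+1=2) = 2

2


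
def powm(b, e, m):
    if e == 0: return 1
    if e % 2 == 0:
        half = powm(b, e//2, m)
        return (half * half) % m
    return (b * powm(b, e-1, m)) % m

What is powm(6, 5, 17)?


powm(6, 5, 17): e is odd, compute powm(6, 4, 17)
  powm(6, 4, 17): e is even, compute powm(6, 2, 17)
    powm(6, 2, 17): e is even, compute powm(6, 1, 17)
      powm(6, 1, 17): e is odd, compute powm(6, 0, 17)
        powm(6, 0, 17) = 1
      (6 * 1) % 17 = 6
    half=6, (6*6) % 17 = 2
  half=2, (2*2) % 17 = 4
(6 * 4) % 17 = 7

7
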